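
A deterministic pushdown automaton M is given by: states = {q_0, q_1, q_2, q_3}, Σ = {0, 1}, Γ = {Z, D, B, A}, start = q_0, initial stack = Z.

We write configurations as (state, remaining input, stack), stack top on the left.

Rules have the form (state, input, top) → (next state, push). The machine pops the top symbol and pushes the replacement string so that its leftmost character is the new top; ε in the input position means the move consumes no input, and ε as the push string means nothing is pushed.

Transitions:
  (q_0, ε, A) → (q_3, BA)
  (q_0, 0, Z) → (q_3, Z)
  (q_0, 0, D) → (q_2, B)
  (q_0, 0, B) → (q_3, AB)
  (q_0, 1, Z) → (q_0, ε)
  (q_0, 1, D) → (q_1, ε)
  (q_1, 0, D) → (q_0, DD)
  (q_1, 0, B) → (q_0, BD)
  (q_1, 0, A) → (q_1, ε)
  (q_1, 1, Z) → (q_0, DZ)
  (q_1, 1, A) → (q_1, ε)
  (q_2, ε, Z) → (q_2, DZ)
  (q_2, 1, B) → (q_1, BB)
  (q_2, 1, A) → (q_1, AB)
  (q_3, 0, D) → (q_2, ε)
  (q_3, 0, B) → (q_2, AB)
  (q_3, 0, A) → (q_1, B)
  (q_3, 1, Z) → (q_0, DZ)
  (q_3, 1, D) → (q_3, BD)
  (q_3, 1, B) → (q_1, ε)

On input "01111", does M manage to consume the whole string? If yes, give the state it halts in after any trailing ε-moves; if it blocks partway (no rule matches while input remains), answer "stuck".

q_1

(q_0, 01111, Z)
  read 0, top Z: go to q_3, push Z → (q_3, 1111, Z)
  read 1, top Z: go to q_0, push DZ → (q_0, 111, DZ)
  read 1, top D: go to q_1, push ε → (q_1, 11, Z)
  read 1, top Z: go to q_0, push DZ → (q_0, 1, DZ)
  read 1, top D: go to q_1, push ε → (q_1, ε, Z)
All input consumed; M is in state q_1.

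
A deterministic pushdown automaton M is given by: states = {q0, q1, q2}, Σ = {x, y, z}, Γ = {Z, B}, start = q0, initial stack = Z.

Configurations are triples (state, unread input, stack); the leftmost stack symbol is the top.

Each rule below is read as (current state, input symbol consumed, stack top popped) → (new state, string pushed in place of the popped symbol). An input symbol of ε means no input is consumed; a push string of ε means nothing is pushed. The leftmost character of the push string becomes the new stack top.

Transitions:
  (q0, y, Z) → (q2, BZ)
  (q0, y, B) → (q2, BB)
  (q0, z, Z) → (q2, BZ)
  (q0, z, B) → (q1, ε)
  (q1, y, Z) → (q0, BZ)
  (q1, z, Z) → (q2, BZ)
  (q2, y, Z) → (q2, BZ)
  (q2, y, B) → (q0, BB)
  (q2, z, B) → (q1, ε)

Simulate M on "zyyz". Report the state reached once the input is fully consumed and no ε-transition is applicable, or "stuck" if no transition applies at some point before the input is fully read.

q1

(q0, zyyz, Z)
  read z, top Z: go to q2, push BZ → (q2, yyz, BZ)
  read y, top B: go to q0, push BB → (q0, yz, BBZ)
  read y, top B: go to q2, push BB → (q2, z, BBBZ)
  read z, top B: go to q1, push ε → (q1, ε, BBZ)
All input consumed; M is in state q1.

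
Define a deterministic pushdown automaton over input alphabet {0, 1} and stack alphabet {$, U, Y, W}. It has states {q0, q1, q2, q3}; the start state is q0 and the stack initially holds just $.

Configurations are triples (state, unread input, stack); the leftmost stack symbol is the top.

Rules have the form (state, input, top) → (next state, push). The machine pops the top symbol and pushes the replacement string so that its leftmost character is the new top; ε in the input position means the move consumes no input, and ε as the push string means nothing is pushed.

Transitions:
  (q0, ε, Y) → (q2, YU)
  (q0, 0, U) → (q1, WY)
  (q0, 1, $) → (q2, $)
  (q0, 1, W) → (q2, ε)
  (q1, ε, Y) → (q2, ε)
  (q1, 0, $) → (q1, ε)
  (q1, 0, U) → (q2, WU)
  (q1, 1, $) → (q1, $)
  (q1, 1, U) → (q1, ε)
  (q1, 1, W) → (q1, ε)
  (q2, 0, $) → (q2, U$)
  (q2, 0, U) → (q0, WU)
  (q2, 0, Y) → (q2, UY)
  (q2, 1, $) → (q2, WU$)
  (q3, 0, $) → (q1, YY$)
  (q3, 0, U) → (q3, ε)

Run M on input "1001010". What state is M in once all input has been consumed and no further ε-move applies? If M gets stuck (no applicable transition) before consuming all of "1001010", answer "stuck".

q0

(q0, 1001010, $)
  read 1, top $: go to q2, push $ → (q2, 001010, $)
  read 0, top $: go to q2, push U$ → (q2, 01010, U$)
  read 0, top U: go to q0, push WU → (q0, 1010, WU$)
  read 1, top W: go to q2, push ε → (q2, 010, U$)
  read 0, top U: go to q0, push WU → (q0, 10, WU$)
  read 1, top W: go to q2, push ε → (q2, 0, U$)
  read 0, top U: go to q0, push WU → (q0, ε, WU$)
All input consumed; M is in state q0.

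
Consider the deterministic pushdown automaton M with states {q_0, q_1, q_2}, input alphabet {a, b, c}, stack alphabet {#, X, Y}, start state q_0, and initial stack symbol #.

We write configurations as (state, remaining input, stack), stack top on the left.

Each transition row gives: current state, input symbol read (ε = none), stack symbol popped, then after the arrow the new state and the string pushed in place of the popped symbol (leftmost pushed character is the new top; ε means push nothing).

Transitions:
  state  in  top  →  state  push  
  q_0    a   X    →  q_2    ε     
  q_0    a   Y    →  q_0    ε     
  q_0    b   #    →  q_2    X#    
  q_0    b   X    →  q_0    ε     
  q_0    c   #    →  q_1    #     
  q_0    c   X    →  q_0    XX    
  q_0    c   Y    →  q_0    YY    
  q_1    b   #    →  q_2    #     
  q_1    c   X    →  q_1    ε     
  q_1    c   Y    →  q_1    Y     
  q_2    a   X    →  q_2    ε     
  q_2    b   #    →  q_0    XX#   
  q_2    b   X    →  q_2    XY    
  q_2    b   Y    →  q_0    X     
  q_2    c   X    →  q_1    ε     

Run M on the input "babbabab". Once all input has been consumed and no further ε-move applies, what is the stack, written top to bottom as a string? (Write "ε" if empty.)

(q_0, babbabab, #)
  read b, top #: go to q_2, push X# → (q_2, abbabab, X#)
  read a, top X: go to q_2, push ε → (q_2, bbabab, #)
  read b, top #: go to q_0, push XX# → (q_0, babab, XX#)
  read b, top X: go to q_0, push ε → (q_0, abab, X#)
  read a, top X: go to q_2, push ε → (q_2, bab, #)
  read b, top #: go to q_0, push XX# → (q_0, ab, XX#)
  read a, top X: go to q_2, push ε → (q_2, b, X#)
  read b, top X: go to q_2, push XY → (q_2, ε, XY#)
All input consumed in state q_2 with stack XY#.

XY#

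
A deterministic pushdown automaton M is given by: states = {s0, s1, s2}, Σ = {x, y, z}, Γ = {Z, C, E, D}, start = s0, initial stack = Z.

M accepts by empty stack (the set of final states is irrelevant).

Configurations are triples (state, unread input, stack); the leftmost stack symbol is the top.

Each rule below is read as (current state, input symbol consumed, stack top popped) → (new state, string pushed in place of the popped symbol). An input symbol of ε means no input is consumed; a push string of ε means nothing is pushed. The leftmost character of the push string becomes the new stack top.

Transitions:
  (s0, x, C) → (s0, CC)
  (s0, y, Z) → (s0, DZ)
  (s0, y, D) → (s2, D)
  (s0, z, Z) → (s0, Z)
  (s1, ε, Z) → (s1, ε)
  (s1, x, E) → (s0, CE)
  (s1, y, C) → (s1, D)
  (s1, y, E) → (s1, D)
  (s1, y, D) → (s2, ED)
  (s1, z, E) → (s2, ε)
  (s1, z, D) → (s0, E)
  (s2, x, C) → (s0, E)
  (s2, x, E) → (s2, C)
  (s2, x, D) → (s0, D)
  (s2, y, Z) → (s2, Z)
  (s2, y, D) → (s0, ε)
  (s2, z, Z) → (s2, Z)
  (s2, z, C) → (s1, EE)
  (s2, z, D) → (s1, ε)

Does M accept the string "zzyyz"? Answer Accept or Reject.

(s0, zzyyz, Z)
  read z, top Z: go to s0, push Z → (s0, zyyz, Z)
  read z, top Z: go to s0, push Z → (s0, yyz, Z)
  read y, top Z: go to s0, push DZ → (s0, yz, DZ)
  read y, top D: go to s2, push D → (s2, z, DZ)
  read z, top D: go to s1, push ε → (s1, ε, Z)
  ε-move, top Z: go to s1, push ε → (s1, ε, ε)
All input consumed and the stack is empty.

Accept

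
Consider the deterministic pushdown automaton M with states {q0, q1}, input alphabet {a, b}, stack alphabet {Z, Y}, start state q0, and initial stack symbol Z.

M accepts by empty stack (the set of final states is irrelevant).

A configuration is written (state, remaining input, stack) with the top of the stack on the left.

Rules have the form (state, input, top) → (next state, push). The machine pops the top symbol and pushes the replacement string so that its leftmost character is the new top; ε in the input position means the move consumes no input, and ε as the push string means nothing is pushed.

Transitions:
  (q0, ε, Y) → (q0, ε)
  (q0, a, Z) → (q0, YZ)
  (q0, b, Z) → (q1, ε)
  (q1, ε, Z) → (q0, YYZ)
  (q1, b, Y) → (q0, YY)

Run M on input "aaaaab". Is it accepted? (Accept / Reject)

Accept

(q0, aaaaab, Z)
  read a, top Z: go to q0, push YZ → (q0, aaaab, YZ)
  ε-move, top Y: go to q0, push ε → (q0, aaaab, Z)
  read a, top Z: go to q0, push YZ → (q0, aaab, YZ)
  ε-move, top Y: go to q0, push ε → (q0, aaab, Z)
  read a, top Z: go to q0, push YZ → (q0, aab, YZ)
  ε-move, top Y: go to q0, push ε → (q0, aab, Z)
  read a, top Z: go to q0, push YZ → (q0, ab, YZ)
  ε-move, top Y: go to q0, push ε → (q0, ab, Z)
  read a, top Z: go to q0, push YZ → (q0, b, YZ)
  ε-move, top Y: go to q0, push ε → (q0, b, Z)
  read b, top Z: go to q1, push ε → (q1, ε, ε)
All input consumed and the stack is empty.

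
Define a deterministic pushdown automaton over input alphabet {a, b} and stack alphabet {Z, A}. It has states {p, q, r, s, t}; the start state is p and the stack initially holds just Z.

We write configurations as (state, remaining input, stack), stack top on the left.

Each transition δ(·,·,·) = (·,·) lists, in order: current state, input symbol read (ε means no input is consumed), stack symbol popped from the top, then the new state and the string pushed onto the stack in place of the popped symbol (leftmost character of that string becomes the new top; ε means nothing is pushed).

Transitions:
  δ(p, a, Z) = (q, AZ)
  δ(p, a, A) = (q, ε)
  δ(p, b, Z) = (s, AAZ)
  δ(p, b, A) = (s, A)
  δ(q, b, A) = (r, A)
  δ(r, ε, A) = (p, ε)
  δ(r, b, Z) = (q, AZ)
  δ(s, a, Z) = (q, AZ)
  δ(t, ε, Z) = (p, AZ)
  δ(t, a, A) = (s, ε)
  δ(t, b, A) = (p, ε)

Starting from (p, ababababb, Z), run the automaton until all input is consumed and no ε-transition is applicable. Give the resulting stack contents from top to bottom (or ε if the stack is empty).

(p, ababababb, Z)
  read a, top Z: go to q, push AZ → (q, babababb, AZ)
  read b, top A: go to r, push A → (r, abababb, AZ)
  ε-move, top A: go to p, push ε → (p, abababb, Z)
  read a, top Z: go to q, push AZ → (q, bababb, AZ)
  read b, top A: go to r, push A → (r, ababb, AZ)
  ε-move, top A: go to p, push ε → (p, ababb, Z)
  read a, top Z: go to q, push AZ → (q, babb, AZ)
  read b, top A: go to r, push A → (r, abb, AZ)
  ε-move, top A: go to p, push ε → (p, abb, Z)
  read a, top Z: go to q, push AZ → (q, bb, AZ)
  read b, top A: go to r, push A → (r, b, AZ)
  ε-move, top A: go to p, push ε → (p, b, Z)
  read b, top Z: go to s, push AAZ → (s, ε, AAZ)
All input consumed in state s with stack AAZ.

AAZ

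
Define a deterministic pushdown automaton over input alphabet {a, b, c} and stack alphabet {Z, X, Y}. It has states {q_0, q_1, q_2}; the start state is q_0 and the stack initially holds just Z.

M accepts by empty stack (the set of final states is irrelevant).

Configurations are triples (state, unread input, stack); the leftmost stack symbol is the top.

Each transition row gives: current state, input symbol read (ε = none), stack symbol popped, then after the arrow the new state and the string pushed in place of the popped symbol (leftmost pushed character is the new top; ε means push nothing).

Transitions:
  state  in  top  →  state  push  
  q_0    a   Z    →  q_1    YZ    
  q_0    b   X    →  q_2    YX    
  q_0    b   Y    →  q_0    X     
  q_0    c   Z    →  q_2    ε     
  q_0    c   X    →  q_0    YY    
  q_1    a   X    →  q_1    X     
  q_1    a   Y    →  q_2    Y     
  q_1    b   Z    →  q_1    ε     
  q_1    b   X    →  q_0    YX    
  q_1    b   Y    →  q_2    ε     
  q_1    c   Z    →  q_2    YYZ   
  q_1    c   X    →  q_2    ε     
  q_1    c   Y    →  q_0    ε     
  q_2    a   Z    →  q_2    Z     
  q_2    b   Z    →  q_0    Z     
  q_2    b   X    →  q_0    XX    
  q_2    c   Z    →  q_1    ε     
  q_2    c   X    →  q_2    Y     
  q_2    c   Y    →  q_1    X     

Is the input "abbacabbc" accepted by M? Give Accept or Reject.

(q_0, abbacabbc, Z) ⊢ (q_1, bbacabbc, YZ) ⊢ (q_2, bacabbc, Z) ⊢ (q_0, acabbc, Z) ⊢ (q_1, cabbc, YZ) ⊢ (q_0, abbc, Z) ⊢ (q_1, bbc, YZ) ⊢ (q_2, bc, Z) ⊢ (q_0, c, Z) ⊢ (q_2, ε, ε)
All input consumed and the stack is empty.

Accept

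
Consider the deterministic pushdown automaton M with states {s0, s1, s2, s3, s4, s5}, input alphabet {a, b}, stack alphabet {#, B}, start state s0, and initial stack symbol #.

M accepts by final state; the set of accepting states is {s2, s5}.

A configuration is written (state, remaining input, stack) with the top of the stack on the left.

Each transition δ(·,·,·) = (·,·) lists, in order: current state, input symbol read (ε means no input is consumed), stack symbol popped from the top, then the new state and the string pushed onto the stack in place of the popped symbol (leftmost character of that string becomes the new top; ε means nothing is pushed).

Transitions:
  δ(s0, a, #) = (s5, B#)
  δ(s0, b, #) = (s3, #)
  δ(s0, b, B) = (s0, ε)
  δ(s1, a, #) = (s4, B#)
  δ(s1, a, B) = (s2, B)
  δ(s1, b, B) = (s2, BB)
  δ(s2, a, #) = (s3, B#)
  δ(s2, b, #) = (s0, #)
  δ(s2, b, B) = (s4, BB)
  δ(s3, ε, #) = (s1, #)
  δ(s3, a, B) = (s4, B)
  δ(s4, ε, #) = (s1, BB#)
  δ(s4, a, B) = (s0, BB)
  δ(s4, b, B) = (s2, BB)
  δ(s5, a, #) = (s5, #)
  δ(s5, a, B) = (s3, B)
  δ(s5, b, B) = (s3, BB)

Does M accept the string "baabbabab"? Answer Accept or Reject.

Accept

(s0, baabbabab, #) ⊢ (s3, aabbabab, #) ⊢ (s1, aabbabab, #) ⊢ (s4, abbabab, B#) ⊢ (s0, bbabab, BB#) ⊢ (s0, babab, B#) ⊢ (s0, abab, #) ⊢ (s5, bab, B#) ⊢ (s3, ab, BB#) ⊢ (s4, b, BB#) ⊢ (s2, ε, BBB#)
All input consumed; state s2 ∈ F.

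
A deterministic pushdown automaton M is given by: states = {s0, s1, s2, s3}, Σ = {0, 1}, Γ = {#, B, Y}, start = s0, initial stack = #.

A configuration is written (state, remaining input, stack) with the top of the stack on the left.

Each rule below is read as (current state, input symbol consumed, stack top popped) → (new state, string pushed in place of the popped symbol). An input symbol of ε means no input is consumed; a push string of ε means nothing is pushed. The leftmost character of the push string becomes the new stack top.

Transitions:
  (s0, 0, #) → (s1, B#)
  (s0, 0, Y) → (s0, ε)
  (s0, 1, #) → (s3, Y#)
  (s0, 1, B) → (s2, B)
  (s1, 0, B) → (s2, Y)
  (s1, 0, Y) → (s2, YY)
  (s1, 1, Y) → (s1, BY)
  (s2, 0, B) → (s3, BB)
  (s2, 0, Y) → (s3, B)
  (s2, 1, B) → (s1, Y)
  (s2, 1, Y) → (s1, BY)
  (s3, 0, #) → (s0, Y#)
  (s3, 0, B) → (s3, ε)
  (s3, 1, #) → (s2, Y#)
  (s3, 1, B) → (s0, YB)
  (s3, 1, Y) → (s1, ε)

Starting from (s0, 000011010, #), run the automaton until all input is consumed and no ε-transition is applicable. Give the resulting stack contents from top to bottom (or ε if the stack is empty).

(s0, 000011010, #)
  read 0, top #: go to s1, push B# → (s1, 00011010, B#)
  read 0, top B: go to s2, push Y → (s2, 0011010, Y#)
  read 0, top Y: go to s3, push B → (s3, 011010, B#)
  read 0, top B: go to s3, push ε → (s3, 11010, #)
  read 1, top #: go to s2, push Y# → (s2, 1010, Y#)
  read 1, top Y: go to s1, push BY → (s1, 010, BY#)
  read 0, top B: go to s2, push Y → (s2, 10, YY#)
  read 1, top Y: go to s1, push BY → (s1, 0, BYY#)
  read 0, top B: go to s2, push Y → (s2, ε, YYY#)
All input consumed in state s2 with stack YYY#.

YYY#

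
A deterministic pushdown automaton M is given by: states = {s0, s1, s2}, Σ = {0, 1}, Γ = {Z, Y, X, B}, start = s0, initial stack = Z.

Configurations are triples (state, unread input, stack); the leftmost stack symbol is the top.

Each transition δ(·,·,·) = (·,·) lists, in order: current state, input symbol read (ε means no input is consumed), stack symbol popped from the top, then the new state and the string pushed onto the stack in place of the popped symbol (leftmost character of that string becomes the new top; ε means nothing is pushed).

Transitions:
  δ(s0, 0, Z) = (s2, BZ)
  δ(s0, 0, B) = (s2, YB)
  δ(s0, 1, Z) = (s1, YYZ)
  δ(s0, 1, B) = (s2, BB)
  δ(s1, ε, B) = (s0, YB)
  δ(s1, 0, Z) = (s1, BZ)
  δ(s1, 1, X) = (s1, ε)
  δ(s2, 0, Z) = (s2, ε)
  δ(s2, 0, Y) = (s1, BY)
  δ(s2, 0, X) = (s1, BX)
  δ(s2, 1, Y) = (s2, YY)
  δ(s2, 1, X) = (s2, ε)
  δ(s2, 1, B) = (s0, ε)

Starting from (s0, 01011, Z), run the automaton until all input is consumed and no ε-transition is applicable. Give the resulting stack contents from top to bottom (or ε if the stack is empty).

YYZ

(s0, 01011, Z)
  read 0, top Z: go to s2, push BZ → (s2, 1011, BZ)
  read 1, top B: go to s0, push ε → (s0, 011, Z)
  read 0, top Z: go to s2, push BZ → (s2, 11, BZ)
  read 1, top B: go to s0, push ε → (s0, 1, Z)
  read 1, top Z: go to s1, push YYZ → (s1, ε, YYZ)
All input consumed in state s1 with stack YYZ.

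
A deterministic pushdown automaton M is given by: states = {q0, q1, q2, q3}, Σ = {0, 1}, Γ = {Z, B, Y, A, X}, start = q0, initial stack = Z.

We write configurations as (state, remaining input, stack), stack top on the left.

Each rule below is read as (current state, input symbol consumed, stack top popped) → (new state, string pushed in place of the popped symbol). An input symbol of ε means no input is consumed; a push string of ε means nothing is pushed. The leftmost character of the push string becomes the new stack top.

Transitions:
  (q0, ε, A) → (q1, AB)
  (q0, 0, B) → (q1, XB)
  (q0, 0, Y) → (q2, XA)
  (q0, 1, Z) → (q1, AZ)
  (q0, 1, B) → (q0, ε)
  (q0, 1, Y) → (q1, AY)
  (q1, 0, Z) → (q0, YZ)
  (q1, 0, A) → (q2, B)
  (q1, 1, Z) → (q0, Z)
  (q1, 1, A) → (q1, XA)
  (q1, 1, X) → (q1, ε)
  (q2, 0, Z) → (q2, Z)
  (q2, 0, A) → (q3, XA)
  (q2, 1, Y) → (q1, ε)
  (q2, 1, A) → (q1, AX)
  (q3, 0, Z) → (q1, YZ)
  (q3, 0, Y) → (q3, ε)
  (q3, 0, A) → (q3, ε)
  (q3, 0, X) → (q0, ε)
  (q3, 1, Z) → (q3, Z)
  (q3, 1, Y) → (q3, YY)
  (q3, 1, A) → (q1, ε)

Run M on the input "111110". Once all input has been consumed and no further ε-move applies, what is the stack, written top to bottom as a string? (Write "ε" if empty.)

(q0, 111110, Z)
  read 1, top Z: go to q1, push AZ → (q1, 11110, AZ)
  read 1, top A: go to q1, push XA → (q1, 1110, XAZ)
  read 1, top X: go to q1, push ε → (q1, 110, AZ)
  read 1, top A: go to q1, push XA → (q1, 10, XAZ)
  read 1, top X: go to q1, push ε → (q1, 0, AZ)
  read 0, top A: go to q2, push B → (q2, ε, BZ)
All input consumed in state q2 with stack BZ.

BZ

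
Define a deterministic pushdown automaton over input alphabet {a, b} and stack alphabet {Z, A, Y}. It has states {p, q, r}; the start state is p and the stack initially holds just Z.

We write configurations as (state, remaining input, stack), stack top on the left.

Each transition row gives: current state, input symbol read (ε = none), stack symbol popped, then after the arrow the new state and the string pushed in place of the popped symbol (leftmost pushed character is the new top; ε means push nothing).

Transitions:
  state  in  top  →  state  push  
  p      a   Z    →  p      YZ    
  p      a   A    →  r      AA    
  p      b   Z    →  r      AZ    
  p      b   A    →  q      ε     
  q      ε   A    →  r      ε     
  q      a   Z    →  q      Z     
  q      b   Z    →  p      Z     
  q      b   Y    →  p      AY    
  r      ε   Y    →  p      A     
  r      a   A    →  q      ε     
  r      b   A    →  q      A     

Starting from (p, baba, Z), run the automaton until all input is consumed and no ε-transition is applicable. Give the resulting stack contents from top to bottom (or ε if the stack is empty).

YZ

(p, baba, Z) ⊢ (r, aba, AZ) ⊢ (q, ba, Z) ⊢ (p, a, Z) ⊢ (p, ε, YZ)
All input consumed in state p with stack YZ.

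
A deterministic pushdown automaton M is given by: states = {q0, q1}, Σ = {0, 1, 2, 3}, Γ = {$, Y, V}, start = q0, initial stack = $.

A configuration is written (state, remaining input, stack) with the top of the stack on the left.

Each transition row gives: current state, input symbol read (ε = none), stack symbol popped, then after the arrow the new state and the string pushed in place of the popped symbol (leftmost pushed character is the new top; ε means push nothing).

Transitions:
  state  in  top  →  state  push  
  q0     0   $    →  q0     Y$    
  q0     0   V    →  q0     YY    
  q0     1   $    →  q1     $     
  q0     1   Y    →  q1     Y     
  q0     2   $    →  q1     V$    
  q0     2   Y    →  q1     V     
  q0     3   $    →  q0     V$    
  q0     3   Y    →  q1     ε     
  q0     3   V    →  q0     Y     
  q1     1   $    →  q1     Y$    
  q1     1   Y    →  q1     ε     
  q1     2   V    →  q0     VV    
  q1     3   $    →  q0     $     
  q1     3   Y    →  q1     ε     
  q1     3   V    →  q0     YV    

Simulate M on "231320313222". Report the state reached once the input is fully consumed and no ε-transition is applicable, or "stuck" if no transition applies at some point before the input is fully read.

stuck

(q0, 231320313222, $) ⊢ (q1, 31320313222, V$) ⊢ (q0, 1320313222, YV$) ⊢ (q1, 320313222, YV$) ⊢ (q1, 20313222, V$) ⊢ (q0, 0313222, VV$) ⊢ (q0, 313222, YYV$) ⊢ (q1, 13222, YV$) ⊢ (q1, 3222, V$) ⊢ (q0, 222, YV$) ⊢ (q1, 22, VV$) ⊢ (q0, 2, VVV$)
No transition for (q0, 2, top V); M blocks with input 2 remaining.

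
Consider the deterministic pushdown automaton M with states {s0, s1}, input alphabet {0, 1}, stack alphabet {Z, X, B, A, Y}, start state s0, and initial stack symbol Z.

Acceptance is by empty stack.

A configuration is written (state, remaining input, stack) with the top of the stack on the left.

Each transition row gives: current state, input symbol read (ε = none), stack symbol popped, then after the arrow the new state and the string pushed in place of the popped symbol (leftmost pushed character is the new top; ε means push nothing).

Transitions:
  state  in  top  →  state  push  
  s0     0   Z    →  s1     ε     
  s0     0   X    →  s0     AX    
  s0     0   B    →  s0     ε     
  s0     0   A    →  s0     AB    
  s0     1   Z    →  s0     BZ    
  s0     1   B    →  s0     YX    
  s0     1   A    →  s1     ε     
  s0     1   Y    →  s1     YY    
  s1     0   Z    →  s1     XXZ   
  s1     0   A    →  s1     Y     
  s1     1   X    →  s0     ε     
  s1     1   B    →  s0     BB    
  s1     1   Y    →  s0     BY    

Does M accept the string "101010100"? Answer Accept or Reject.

Accept

(s0, 101010100, Z)
  read 1, top Z: go to s0, push BZ → (s0, 01010100, BZ)
  read 0, top B: go to s0, push ε → (s0, 1010100, Z)
  read 1, top Z: go to s0, push BZ → (s0, 010100, BZ)
  read 0, top B: go to s0, push ε → (s0, 10100, Z)
  read 1, top Z: go to s0, push BZ → (s0, 0100, BZ)
  read 0, top B: go to s0, push ε → (s0, 100, Z)
  read 1, top Z: go to s0, push BZ → (s0, 00, BZ)
  read 0, top B: go to s0, push ε → (s0, 0, Z)
  read 0, top Z: go to s1, push ε → (s1, ε, ε)
All input consumed and the stack is empty.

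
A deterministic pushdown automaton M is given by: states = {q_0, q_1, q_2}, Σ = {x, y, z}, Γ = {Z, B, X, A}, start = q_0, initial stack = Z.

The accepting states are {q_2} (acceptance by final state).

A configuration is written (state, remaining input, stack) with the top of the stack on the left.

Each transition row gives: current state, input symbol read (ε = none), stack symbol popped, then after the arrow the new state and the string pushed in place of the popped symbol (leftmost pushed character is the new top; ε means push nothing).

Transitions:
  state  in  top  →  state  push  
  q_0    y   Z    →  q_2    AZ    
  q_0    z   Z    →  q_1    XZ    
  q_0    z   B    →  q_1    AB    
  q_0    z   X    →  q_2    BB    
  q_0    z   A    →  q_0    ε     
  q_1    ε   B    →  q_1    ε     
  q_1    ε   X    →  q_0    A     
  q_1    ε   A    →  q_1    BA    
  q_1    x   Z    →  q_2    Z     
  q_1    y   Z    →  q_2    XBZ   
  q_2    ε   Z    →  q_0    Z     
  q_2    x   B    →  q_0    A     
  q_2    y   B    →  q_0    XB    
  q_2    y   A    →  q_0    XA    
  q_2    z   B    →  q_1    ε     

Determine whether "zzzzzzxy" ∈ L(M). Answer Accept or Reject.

(q_0, zzzzzzxy, Z)
  read z, top Z: go to q_1, push XZ → (q_1, zzzzzxy, XZ)
  ε-move, top X: go to q_0, push A → (q_0, zzzzzxy, AZ)
  read z, top A: go to q_0, push ε → (q_0, zzzzxy, Z)
  read z, top Z: go to q_1, push XZ → (q_1, zzzxy, XZ)
  ε-move, top X: go to q_0, push A → (q_0, zzzxy, AZ)
  read z, top A: go to q_0, push ε → (q_0, zzxy, Z)
  read z, top Z: go to q_1, push XZ → (q_1, zxy, XZ)
  ε-move, top X: go to q_0, push A → (q_0, zxy, AZ)
  read z, top A: go to q_0, push ε → (q_0, xy, Z)
No transition applies at (q_0, xy, Z); input not fully consumed.

Reject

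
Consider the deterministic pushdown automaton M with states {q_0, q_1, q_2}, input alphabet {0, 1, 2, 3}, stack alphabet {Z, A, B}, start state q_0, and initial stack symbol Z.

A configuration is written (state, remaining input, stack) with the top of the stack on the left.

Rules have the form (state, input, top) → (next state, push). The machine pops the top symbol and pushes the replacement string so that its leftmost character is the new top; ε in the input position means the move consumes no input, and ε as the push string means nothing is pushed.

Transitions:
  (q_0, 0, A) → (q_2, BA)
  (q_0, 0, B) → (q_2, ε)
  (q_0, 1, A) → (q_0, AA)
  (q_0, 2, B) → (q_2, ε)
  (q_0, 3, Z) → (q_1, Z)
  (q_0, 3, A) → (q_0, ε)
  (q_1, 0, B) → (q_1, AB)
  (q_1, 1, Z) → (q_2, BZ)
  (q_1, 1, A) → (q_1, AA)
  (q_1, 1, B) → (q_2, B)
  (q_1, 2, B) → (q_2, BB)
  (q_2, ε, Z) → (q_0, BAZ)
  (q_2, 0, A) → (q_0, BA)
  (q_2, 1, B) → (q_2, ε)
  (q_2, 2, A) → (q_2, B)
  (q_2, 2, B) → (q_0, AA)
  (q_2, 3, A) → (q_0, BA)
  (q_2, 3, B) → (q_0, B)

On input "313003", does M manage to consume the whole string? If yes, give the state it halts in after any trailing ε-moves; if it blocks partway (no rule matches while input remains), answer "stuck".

q_0

(q_0, 313003, Z) ⊢ (q_1, 13003, Z) ⊢ (q_2, 3003, BZ) ⊢ (q_0, 003, BZ) ⊢ (q_2, 03, Z) ⊢ (q_0, 03, BAZ) ⊢ (q_2, 3, AZ) ⊢ (q_0, ε, BAZ)
All input consumed; M is in state q_0.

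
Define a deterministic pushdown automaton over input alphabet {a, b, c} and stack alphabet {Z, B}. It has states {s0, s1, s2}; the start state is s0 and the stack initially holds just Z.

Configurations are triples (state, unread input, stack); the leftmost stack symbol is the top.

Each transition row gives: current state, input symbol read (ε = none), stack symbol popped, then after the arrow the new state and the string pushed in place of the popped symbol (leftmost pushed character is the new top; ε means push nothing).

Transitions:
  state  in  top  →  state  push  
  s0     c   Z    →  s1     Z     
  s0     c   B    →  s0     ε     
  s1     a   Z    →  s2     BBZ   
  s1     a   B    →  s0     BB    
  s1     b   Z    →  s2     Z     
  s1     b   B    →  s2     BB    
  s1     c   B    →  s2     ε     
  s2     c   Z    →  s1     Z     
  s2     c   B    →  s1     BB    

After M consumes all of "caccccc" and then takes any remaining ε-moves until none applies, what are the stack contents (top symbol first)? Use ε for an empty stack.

BBBZ

(s0, caccccc, Z)
  read c, top Z: go to s1, push Z → (s1, accccc, Z)
  read a, top Z: go to s2, push BBZ → (s2, ccccc, BBZ)
  read c, top B: go to s1, push BB → (s1, cccc, BBBZ)
  read c, top B: go to s2, push ε → (s2, ccc, BBZ)
  read c, top B: go to s1, push BB → (s1, cc, BBBZ)
  read c, top B: go to s2, push ε → (s2, c, BBZ)
  read c, top B: go to s1, push BB → (s1, ε, BBBZ)
All input consumed in state s1 with stack BBBZ.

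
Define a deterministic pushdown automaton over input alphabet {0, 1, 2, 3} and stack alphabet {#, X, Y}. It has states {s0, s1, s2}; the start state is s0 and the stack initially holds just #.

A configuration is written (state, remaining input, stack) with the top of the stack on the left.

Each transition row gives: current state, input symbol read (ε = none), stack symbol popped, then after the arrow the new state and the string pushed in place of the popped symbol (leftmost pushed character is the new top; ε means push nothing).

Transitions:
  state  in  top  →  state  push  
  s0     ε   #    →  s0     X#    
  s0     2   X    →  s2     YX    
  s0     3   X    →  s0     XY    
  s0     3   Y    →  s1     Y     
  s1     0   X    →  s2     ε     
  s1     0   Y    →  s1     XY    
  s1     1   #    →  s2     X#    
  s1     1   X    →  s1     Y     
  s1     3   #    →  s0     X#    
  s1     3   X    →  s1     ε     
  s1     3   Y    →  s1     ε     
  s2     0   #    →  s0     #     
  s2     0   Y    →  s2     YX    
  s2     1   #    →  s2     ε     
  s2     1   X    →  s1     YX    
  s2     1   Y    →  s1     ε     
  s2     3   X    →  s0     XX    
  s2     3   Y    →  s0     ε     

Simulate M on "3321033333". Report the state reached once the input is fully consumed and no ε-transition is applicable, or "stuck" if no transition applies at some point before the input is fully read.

(s0, 3321033333, #)
  ε-move, top #: go to s0, push X# → (s0, 3321033333, X#)
  read 3, top X: go to s0, push XY → (s0, 321033333, XY#)
  read 3, top X: go to s0, push XY → (s0, 21033333, XYY#)
  read 2, top X: go to s2, push YX → (s2, 1033333, YXYY#)
  read 1, top Y: go to s1, push ε → (s1, 033333, XYY#)
  read 0, top X: go to s2, push ε → (s2, 33333, YY#)
  read 3, top Y: go to s0, push ε → (s0, 3333, Y#)
  read 3, top Y: go to s1, push Y → (s1, 333, Y#)
  read 3, top Y: go to s1, push ε → (s1, 33, #)
  read 3, top #: go to s0, push X# → (s0, 3, X#)
  read 3, top X: go to s0, push XY → (s0, ε, XY#)
All input consumed; M is in state s0.

s0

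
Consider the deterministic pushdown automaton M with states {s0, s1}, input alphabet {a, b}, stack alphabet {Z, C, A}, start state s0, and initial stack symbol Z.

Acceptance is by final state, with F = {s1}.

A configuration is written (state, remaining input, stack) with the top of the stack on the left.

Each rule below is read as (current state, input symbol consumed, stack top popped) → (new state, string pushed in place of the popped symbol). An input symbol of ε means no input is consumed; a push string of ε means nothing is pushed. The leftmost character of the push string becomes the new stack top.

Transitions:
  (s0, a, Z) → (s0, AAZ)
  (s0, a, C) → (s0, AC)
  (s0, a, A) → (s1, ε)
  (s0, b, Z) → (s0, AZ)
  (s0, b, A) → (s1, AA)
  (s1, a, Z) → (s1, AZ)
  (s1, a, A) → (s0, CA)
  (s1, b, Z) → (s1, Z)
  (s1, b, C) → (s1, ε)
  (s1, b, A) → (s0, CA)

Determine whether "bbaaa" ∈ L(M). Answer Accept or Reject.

(s0, bbaaa, Z)
  read b, top Z: go to s0, push AZ → (s0, baaa, AZ)
  read b, top A: go to s1, push AA → (s1, aaa, AAZ)
  read a, top A: go to s0, push CA → (s0, aa, CAAZ)
  read a, top C: go to s0, push AC → (s0, a, ACAAZ)
  read a, top A: go to s1, push ε → (s1, ε, CAAZ)
All input consumed; state s1 ∈ F.

Accept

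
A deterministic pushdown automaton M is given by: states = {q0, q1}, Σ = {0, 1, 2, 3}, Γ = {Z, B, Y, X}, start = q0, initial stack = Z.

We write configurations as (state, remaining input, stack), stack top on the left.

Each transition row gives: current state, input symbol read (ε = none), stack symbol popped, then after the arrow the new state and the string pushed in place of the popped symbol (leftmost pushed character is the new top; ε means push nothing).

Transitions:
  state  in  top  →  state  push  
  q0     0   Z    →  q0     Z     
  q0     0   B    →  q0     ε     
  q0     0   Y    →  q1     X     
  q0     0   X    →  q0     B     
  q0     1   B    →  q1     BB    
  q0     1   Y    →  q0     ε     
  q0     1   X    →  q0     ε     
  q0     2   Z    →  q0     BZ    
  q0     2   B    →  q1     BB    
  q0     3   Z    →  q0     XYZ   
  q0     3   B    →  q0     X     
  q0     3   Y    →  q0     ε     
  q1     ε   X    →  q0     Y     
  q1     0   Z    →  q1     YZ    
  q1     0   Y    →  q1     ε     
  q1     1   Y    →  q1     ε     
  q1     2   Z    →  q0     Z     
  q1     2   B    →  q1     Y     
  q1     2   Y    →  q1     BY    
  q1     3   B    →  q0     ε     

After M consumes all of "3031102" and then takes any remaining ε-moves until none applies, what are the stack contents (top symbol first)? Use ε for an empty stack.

(q0, 3031102, Z) ⊢ (q0, 031102, XYZ) ⊢ (q0, 31102, BYZ) ⊢ (q0, 1102, XYZ) ⊢ (q0, 102, YZ) ⊢ (q0, 02, Z) ⊢ (q0, 2, Z) ⊢ (q0, ε, BZ)
All input consumed in state q0 with stack BZ.

BZ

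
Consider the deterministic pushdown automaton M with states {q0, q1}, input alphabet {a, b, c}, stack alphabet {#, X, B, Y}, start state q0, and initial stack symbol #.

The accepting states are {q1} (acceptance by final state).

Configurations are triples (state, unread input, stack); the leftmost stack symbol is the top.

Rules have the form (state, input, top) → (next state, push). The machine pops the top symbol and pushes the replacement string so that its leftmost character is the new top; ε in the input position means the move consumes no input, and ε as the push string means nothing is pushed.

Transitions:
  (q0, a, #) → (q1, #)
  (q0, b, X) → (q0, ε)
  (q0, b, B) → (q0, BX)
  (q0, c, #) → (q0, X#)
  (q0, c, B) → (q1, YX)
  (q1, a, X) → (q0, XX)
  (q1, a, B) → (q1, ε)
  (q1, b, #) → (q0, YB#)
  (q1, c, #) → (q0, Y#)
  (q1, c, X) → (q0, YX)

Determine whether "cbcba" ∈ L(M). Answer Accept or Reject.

(q0, cbcba, #)
  read c, top #: go to q0, push X# → (q0, bcba, X#)
  read b, top X: go to q0, push ε → (q0, cba, #)
  read c, top #: go to q0, push X# → (q0, ba, X#)
  read b, top X: go to q0, push ε → (q0, a, #)
  read a, top #: go to q1, push # → (q1, ε, #)
All input consumed; state q1 ∈ F.

Accept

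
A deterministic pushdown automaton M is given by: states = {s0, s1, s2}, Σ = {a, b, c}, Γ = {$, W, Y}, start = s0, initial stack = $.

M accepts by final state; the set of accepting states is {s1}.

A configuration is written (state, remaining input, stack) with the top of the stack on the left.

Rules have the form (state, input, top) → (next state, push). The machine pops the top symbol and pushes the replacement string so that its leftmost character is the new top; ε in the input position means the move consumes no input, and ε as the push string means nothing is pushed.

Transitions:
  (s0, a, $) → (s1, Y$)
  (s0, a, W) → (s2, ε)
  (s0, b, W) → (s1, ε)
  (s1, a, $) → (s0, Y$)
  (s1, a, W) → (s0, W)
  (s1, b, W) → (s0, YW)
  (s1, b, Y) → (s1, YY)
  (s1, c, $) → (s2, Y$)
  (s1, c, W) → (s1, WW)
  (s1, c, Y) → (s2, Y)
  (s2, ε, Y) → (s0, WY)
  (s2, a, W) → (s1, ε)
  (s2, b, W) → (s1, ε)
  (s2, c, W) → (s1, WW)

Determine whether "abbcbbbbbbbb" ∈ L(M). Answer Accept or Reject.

(s0, abbcbbbbbbbb, $)
  read a, top $: go to s1, push Y$ → (s1, bbcbbbbbbbb, Y$)
  read b, top Y: go to s1, push YY → (s1, bcbbbbbbbb, YY$)
  read b, top Y: go to s1, push YY → (s1, cbbbbbbbb, YYY$)
  read c, top Y: go to s2, push Y → (s2, bbbbbbbb, YYY$)
  ε-move, top Y: go to s0, push WY → (s0, bbbbbbbb, WYYY$)
  read b, top W: go to s1, push ε → (s1, bbbbbbb, YYY$)
  read b, top Y: go to s1, push YY → (s1, bbbbbb, YYYY$)
  read b, top Y: go to s1, push YY → (s1, bbbbb, YYYYY$)
  read b, top Y: go to s1, push YY → (s1, bbbb, YYYYYY$)
  read b, top Y: go to s1, push YY → (s1, bbb, YYYYYYY$)
  read b, top Y: go to s1, push YY → (s1, bb, YYYYYYYY$)
  read b, top Y: go to s1, push YY → (s1, b, YYYYYYYYY$)
  read b, top Y: go to s1, push YY → (s1, ε, YYYYYYYYYY$)
All input consumed; state s1 ∈ F.

Accept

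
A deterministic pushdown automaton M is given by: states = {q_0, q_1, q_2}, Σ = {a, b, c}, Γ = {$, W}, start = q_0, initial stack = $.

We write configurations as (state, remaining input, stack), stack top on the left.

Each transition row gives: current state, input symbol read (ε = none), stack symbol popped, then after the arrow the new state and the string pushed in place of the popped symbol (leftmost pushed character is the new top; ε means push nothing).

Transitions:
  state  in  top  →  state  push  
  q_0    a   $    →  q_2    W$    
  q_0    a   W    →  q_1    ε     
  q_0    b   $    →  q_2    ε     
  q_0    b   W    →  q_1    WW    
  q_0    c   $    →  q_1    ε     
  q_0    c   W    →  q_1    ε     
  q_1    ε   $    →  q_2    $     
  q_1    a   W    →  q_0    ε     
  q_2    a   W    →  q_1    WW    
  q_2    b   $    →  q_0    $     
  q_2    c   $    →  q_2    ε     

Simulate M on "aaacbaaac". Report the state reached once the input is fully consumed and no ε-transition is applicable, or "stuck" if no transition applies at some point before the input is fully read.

q_2

(q_0, aaacbaaac, $)
  read a, top $: go to q_2, push W$ → (q_2, aacbaaac, W$)
  read a, top W: go to q_1, push WW → (q_1, acbaaac, WW$)
  read a, top W: go to q_0, push ε → (q_0, cbaaac, W$)
  read c, top W: go to q_1, push ε → (q_1, baaac, $)
  ε-move, top $: go to q_2, push $ → (q_2, baaac, $)
  read b, top $: go to q_0, push $ → (q_0, aaac, $)
  read a, top $: go to q_2, push W$ → (q_2, aac, W$)
  read a, top W: go to q_1, push WW → (q_1, ac, WW$)
  read a, top W: go to q_0, push ε → (q_0, c, W$)
  read c, top W: go to q_1, push ε → (q_1, ε, $)
  ε-move, top $: go to q_2, push $ → (q_2, ε, $)
All input consumed; M is in state q_2.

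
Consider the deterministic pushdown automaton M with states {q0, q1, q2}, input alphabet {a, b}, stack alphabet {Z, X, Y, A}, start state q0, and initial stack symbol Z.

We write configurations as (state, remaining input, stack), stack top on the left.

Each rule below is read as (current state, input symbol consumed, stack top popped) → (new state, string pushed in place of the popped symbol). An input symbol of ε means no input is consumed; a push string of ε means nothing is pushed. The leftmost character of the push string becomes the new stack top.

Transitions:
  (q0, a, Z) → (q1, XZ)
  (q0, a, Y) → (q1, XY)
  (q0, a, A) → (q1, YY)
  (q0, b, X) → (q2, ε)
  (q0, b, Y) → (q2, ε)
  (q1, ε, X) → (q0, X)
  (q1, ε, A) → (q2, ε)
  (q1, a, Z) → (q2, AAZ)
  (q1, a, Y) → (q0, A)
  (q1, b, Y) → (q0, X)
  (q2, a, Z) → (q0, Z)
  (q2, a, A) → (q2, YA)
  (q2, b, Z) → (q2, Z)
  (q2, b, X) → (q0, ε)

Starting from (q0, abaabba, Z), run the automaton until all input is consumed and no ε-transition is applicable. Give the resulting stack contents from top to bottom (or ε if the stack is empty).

Z

(q0, abaabba, Z)
  read a, top Z: go to q1, push XZ → (q1, baabba, XZ)
  ε-move, top X: go to q0, push X → (q0, baabba, XZ)
  read b, top X: go to q2, push ε → (q2, aabba, Z)
  read a, top Z: go to q0, push Z → (q0, abba, Z)
  read a, top Z: go to q1, push XZ → (q1, bba, XZ)
  ε-move, top X: go to q0, push X → (q0, bba, XZ)
  read b, top X: go to q2, push ε → (q2, ba, Z)
  read b, top Z: go to q2, push Z → (q2, a, Z)
  read a, top Z: go to q0, push Z → (q0, ε, Z)
All input consumed in state q0 with stack Z.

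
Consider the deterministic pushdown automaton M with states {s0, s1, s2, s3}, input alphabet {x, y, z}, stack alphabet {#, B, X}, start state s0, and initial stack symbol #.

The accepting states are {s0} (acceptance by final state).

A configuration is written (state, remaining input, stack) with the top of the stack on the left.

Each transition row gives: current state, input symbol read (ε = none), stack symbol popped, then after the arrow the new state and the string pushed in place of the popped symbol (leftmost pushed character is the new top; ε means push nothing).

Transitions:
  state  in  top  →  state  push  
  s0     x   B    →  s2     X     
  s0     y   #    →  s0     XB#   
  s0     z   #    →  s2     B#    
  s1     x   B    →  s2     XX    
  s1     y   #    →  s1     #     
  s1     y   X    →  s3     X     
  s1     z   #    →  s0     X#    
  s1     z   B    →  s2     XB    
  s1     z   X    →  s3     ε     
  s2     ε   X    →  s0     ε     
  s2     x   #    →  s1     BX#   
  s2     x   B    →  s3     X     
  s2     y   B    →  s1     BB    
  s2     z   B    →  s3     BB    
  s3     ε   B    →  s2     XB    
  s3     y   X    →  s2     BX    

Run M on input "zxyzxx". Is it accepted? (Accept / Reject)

Accept

(s0, zxyzxx, #) ⊢ (s2, xyzxx, B#) ⊢ (s3, yzxx, X#) ⊢ (s2, zxx, BX#) ⊢ (s3, xx, BBX#) ⊢ (s2, xx, XBBX#) ⊢ (s0, xx, BBX#) ⊢ (s2, x, XBX#) ⊢ (s0, x, BX#) ⊢ (s2, ε, XX#) ⊢ (s0, ε, X#)
All input consumed; state s0 ∈ F.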